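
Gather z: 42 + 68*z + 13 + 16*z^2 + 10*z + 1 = 16*z^2 + 78*z + 56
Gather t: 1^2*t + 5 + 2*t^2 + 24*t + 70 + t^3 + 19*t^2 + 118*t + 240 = t^3 + 21*t^2 + 143*t + 315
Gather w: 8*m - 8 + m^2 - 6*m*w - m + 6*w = m^2 + 7*m + w*(6 - 6*m) - 8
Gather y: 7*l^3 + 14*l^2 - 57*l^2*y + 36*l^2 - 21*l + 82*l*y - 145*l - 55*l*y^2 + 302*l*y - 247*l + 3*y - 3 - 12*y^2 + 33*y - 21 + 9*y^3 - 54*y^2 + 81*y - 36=7*l^3 + 50*l^2 - 413*l + 9*y^3 + y^2*(-55*l - 66) + y*(-57*l^2 + 384*l + 117) - 60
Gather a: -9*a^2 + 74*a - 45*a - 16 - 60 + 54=-9*a^2 + 29*a - 22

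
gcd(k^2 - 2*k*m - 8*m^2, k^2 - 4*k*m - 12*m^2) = k + 2*m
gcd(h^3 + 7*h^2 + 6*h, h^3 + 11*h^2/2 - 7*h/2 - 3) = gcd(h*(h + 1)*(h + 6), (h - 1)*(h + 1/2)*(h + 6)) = h + 6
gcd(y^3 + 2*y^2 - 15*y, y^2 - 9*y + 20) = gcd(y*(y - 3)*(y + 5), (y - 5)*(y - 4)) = 1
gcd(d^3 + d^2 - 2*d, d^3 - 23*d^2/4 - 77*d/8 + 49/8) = 1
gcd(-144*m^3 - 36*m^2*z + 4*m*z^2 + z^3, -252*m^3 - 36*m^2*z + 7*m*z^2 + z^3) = -36*m^2 + z^2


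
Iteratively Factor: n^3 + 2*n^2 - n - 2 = (n + 2)*(n^2 - 1) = (n - 1)*(n + 2)*(n + 1)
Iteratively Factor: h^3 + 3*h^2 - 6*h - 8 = (h + 1)*(h^2 + 2*h - 8) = (h + 1)*(h + 4)*(h - 2)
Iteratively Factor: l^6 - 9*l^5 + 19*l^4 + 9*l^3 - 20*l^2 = (l - 4)*(l^5 - 5*l^4 - l^3 + 5*l^2) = (l - 5)*(l - 4)*(l^4 - l^2) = (l - 5)*(l - 4)*(l + 1)*(l^3 - l^2) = l*(l - 5)*(l - 4)*(l + 1)*(l^2 - l) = l^2*(l - 5)*(l - 4)*(l + 1)*(l - 1)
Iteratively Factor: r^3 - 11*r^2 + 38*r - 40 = (r - 5)*(r^2 - 6*r + 8) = (r - 5)*(r - 4)*(r - 2)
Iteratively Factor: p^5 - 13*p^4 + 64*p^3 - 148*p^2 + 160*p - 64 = (p - 2)*(p^4 - 11*p^3 + 42*p^2 - 64*p + 32) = (p - 4)*(p - 2)*(p^3 - 7*p^2 + 14*p - 8) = (p - 4)*(p - 2)*(p - 1)*(p^2 - 6*p + 8) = (p - 4)^2*(p - 2)*(p - 1)*(p - 2)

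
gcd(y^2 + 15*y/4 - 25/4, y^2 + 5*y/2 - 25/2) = y + 5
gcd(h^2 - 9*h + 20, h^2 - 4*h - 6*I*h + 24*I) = h - 4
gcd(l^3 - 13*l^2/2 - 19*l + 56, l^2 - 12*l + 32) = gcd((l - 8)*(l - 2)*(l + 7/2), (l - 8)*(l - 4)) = l - 8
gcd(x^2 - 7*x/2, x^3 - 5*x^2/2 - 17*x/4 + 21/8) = x - 7/2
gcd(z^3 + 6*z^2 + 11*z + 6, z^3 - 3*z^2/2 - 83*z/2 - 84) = z + 3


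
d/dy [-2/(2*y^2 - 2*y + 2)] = (2*y - 1)/(y^2 - y + 1)^2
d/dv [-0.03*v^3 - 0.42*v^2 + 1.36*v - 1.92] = -0.09*v^2 - 0.84*v + 1.36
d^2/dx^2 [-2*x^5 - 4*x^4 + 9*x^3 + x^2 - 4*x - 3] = -40*x^3 - 48*x^2 + 54*x + 2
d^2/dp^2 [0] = 0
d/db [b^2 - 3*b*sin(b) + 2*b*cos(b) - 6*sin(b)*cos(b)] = -2*b*sin(b) - 3*b*cos(b) + 2*b - 3*sin(b) + 2*cos(b) - 6*cos(2*b)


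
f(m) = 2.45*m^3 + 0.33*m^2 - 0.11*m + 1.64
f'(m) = 7.35*m^2 + 0.66*m - 0.11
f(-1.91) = -14.02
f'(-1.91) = 25.44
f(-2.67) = -42.35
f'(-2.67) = 50.53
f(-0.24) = 1.65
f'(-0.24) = 0.15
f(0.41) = 1.82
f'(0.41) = 1.40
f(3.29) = 92.10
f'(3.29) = 81.62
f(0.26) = 1.68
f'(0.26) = 0.56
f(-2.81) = -49.81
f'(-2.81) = 56.07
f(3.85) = 145.92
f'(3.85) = 111.38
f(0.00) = 1.64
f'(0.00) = -0.11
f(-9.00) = -1756.69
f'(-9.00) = 589.30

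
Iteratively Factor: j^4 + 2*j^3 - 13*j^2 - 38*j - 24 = (j + 1)*(j^3 + j^2 - 14*j - 24) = (j - 4)*(j + 1)*(j^2 + 5*j + 6) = (j - 4)*(j + 1)*(j + 3)*(j + 2)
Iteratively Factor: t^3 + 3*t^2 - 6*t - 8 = (t + 4)*(t^2 - t - 2) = (t + 1)*(t + 4)*(t - 2)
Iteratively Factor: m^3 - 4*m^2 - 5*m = (m - 5)*(m^2 + m) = m*(m - 5)*(m + 1)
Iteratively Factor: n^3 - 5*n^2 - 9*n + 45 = (n - 3)*(n^2 - 2*n - 15) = (n - 5)*(n - 3)*(n + 3)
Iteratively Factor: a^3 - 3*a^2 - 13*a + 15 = (a - 1)*(a^2 - 2*a - 15) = (a - 5)*(a - 1)*(a + 3)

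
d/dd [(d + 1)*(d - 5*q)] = 2*d - 5*q + 1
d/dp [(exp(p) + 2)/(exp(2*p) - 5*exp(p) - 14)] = -exp(p)/(exp(2*p) - 14*exp(p) + 49)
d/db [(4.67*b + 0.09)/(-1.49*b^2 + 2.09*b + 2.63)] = (6.9583*b^2 + 0.2682*b + 12.094)/(2.2201*b^4 - 6.2282*b^3 - 3.4693*b^2 + 10.9934*b + 6.9169)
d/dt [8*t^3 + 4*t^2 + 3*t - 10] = 24*t^2 + 8*t + 3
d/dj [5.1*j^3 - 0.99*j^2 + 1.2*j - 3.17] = 15.3*j^2 - 1.98*j + 1.2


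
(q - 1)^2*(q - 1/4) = q^3 - 9*q^2/4 + 3*q/2 - 1/4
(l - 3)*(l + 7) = l^2 + 4*l - 21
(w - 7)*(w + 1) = w^2 - 6*w - 7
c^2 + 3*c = c*(c + 3)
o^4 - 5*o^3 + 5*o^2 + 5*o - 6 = (o - 3)*(o - 2)*(o - 1)*(o + 1)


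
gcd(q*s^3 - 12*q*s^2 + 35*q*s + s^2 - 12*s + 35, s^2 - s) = 1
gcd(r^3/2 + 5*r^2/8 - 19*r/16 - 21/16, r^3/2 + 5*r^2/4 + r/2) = 1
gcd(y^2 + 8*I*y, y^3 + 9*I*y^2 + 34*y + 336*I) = y + 8*I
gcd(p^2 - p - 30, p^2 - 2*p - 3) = 1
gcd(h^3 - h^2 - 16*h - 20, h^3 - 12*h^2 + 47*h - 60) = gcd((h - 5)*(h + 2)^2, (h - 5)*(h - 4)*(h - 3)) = h - 5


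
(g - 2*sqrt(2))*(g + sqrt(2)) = g^2 - sqrt(2)*g - 4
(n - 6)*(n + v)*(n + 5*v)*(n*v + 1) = n^4*v + 6*n^3*v^2 - 6*n^3*v + n^3 + 5*n^2*v^3 - 36*n^2*v^2 + 6*n^2*v - 6*n^2 - 30*n*v^3 + 5*n*v^2 - 36*n*v - 30*v^2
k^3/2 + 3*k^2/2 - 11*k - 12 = (k/2 + 1/2)*(k - 4)*(k + 6)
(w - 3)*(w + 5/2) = w^2 - w/2 - 15/2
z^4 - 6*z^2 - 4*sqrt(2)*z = z*(z - 2*sqrt(2))*(z + sqrt(2))^2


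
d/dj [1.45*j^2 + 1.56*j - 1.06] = 2.9*j + 1.56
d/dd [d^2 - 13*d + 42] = 2*d - 13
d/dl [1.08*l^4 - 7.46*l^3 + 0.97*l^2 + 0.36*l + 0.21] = 4.32*l^3 - 22.38*l^2 + 1.94*l + 0.36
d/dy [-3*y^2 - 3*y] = -6*y - 3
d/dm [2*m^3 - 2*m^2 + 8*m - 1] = 6*m^2 - 4*m + 8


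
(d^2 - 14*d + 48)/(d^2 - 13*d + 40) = (d - 6)/(d - 5)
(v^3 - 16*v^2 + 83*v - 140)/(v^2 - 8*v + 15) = (v^2 - 11*v + 28)/(v - 3)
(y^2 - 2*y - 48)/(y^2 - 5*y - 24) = (y + 6)/(y + 3)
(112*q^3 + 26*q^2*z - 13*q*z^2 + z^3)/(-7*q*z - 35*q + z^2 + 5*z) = (-16*q^2 - 6*q*z + z^2)/(z + 5)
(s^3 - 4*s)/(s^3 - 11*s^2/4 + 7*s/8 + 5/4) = 8*s*(s + 2)/(8*s^2 - 6*s - 5)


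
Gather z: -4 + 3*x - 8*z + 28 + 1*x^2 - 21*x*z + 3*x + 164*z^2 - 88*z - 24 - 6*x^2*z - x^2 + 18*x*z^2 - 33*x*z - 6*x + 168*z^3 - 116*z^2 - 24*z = 168*z^3 + z^2*(18*x + 48) + z*(-6*x^2 - 54*x - 120)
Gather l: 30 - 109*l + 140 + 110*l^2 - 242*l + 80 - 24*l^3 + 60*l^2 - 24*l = -24*l^3 + 170*l^2 - 375*l + 250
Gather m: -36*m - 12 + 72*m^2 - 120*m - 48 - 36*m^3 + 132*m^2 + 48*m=-36*m^3 + 204*m^2 - 108*m - 60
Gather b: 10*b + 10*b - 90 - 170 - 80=20*b - 340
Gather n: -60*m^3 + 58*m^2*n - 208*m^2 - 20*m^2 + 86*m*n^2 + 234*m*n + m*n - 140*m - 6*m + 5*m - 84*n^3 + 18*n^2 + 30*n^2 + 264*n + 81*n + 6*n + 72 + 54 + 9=-60*m^3 - 228*m^2 - 141*m - 84*n^3 + n^2*(86*m + 48) + n*(58*m^2 + 235*m + 351) + 135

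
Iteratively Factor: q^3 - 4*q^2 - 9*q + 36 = (q - 3)*(q^2 - q - 12) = (q - 4)*(q - 3)*(q + 3)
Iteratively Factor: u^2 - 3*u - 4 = (u + 1)*(u - 4)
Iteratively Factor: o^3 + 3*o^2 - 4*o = (o + 4)*(o^2 - o) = o*(o + 4)*(o - 1)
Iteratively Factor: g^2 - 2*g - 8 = (g - 4)*(g + 2)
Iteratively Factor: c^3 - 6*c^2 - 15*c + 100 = (c - 5)*(c^2 - c - 20) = (c - 5)^2*(c + 4)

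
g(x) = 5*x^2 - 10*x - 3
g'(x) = 10*x - 10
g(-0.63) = 5.28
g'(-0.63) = -16.30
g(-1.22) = 16.64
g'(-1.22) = -22.20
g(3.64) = 26.85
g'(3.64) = 26.40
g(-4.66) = 152.18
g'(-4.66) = -56.60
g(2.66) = 5.78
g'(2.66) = 16.60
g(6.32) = 133.51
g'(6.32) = 53.20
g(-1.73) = 29.26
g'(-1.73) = -27.30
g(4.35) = 48.11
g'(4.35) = 33.50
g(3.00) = 12.00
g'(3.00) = 20.00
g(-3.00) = 72.00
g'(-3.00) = -40.00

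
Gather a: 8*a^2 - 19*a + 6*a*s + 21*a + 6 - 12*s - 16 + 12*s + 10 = 8*a^2 + a*(6*s + 2)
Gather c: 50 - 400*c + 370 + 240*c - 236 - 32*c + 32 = 216 - 192*c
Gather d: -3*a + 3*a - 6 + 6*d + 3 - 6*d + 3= 0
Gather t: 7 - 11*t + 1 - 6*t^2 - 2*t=-6*t^2 - 13*t + 8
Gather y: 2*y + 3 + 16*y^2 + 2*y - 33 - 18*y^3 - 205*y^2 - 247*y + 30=-18*y^3 - 189*y^2 - 243*y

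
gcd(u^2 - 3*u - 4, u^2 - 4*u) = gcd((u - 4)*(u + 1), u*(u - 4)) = u - 4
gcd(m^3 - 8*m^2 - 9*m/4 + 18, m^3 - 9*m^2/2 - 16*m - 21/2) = m + 3/2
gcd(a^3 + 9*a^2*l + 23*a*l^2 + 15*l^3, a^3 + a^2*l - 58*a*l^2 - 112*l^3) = 1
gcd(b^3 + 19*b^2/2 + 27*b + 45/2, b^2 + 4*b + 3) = b + 3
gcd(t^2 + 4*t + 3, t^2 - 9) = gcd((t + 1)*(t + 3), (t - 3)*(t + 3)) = t + 3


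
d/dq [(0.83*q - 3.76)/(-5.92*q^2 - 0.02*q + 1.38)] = (4.9136*q^2 - 44.5184*q + 1.0702)/(35.0464*q^4 + 0.2368*q^3 - 16.3388*q^2 - 0.0552*q + 1.9044)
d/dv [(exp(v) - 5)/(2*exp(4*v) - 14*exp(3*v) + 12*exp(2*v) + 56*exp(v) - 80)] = (-3*exp(v) - 2)*exp(v)/(2*(exp(5*v) - 2*exp(4*v) - 8*exp(3*v) + 16*exp(2*v) + 16*exp(v) - 32))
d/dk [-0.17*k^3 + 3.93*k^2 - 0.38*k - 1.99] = -0.51*k^2 + 7.86*k - 0.38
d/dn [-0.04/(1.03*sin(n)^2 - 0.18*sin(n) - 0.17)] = (0.0824*sin(n) - 0.0072)*cos(n)/(-1.03*sin(n)^2 + 0.18*sin(n) + 0.17)^2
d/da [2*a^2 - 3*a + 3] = 4*a - 3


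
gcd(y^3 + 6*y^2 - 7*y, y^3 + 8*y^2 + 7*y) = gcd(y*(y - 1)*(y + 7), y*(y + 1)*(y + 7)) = y^2 + 7*y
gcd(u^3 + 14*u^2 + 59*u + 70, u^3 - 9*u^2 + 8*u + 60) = u + 2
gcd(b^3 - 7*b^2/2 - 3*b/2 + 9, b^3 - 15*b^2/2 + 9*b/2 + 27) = b^2 - 3*b/2 - 9/2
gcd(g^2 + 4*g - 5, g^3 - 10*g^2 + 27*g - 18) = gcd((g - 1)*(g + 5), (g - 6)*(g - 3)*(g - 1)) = g - 1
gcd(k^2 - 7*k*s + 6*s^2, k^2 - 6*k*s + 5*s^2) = -k + s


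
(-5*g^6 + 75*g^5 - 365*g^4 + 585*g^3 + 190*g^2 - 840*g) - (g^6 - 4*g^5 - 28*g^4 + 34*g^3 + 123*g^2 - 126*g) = -6*g^6 + 79*g^5 - 337*g^4 + 551*g^3 + 67*g^2 - 714*g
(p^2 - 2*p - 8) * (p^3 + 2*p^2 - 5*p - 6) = p^5 - 17*p^3 - 12*p^2 + 52*p + 48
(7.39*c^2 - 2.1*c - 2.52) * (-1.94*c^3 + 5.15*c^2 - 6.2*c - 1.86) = -14.3366*c^5 + 42.1325*c^4 - 51.7442*c^3 - 13.7034*c^2 + 19.53*c + 4.6872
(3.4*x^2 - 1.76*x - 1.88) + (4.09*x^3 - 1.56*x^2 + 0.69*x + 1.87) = 4.09*x^3 + 1.84*x^2 - 1.07*x - 0.00999999999999979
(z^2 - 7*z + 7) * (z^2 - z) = z^4 - 8*z^3 + 14*z^2 - 7*z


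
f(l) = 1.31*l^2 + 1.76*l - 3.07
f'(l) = 2.62*l + 1.76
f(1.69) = 3.65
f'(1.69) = 6.19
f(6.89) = 71.24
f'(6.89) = 19.81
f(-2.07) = -1.10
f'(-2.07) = -3.66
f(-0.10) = -3.23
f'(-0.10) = 1.50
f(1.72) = 3.83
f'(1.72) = 6.27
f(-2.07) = -1.10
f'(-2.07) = -3.66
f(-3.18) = 4.58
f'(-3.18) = -6.57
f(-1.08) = -3.44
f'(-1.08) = -1.07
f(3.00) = 14.00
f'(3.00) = 9.62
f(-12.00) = 164.45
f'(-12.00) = -29.68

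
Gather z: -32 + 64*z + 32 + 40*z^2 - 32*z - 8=40*z^2 + 32*z - 8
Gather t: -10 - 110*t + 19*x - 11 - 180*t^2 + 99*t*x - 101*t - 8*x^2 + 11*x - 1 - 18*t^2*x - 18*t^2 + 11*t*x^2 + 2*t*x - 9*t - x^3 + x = t^2*(-18*x - 198) + t*(11*x^2 + 101*x - 220) - x^3 - 8*x^2 + 31*x - 22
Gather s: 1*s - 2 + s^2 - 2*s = s^2 - s - 2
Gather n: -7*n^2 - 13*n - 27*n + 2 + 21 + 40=-7*n^2 - 40*n + 63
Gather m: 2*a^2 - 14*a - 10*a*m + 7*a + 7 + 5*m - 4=2*a^2 - 7*a + m*(5 - 10*a) + 3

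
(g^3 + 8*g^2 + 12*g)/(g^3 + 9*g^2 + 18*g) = (g + 2)/(g + 3)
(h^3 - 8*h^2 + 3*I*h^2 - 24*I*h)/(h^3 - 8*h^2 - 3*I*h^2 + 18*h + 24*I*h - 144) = h/(h - 6*I)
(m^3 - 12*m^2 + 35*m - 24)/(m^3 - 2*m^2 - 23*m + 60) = (m^2 - 9*m + 8)/(m^2 + m - 20)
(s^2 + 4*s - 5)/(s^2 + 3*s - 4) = (s + 5)/(s + 4)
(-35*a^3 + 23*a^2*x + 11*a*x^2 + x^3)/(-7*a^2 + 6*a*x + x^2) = 5*a + x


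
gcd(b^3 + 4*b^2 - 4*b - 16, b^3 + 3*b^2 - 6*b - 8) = b^2 + 2*b - 8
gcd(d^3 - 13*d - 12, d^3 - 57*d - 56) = d + 1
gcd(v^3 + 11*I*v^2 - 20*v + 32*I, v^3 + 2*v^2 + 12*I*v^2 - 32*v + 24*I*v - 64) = v^2 + 12*I*v - 32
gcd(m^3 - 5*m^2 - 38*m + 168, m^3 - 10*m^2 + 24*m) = m - 4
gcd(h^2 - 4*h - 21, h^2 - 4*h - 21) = h^2 - 4*h - 21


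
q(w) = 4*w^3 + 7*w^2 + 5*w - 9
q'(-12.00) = 1565.00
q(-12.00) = -5973.00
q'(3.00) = 155.00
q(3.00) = 177.00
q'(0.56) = 16.60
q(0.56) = -3.30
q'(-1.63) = 14.06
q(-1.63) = -15.87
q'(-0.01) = 4.86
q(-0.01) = -9.05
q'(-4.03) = 143.47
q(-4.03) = -177.27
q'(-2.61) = 50.21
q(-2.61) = -45.48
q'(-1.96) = 23.66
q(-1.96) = -22.03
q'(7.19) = 726.01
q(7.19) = 1875.60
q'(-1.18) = 5.19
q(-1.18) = -11.73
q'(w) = 12*w^2 + 14*w + 5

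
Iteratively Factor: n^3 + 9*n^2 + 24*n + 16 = (n + 1)*(n^2 + 8*n + 16) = (n + 1)*(n + 4)*(n + 4)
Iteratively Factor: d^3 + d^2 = (d)*(d^2 + d) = d*(d + 1)*(d)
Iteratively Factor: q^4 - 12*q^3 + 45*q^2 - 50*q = (q - 5)*(q^3 - 7*q^2 + 10*q) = (q - 5)^2*(q^2 - 2*q) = (q - 5)^2*(q - 2)*(q)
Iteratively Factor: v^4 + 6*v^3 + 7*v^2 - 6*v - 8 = (v + 4)*(v^3 + 2*v^2 - v - 2) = (v + 1)*(v + 4)*(v^2 + v - 2) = (v + 1)*(v + 2)*(v + 4)*(v - 1)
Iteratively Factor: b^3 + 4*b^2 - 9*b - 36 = (b + 3)*(b^2 + b - 12) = (b - 3)*(b + 3)*(b + 4)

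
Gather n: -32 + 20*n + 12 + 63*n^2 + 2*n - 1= 63*n^2 + 22*n - 21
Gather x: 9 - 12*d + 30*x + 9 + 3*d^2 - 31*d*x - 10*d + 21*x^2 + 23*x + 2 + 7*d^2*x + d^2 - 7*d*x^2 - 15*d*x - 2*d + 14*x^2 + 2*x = 4*d^2 - 24*d + x^2*(35 - 7*d) + x*(7*d^2 - 46*d + 55) + 20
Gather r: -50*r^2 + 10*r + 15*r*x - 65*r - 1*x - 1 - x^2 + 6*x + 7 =-50*r^2 + r*(15*x - 55) - x^2 + 5*x + 6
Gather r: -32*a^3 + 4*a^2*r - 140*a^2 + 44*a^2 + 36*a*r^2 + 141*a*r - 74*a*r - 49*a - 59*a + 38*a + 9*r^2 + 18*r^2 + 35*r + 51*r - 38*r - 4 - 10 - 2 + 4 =-32*a^3 - 96*a^2 - 70*a + r^2*(36*a + 27) + r*(4*a^2 + 67*a + 48) - 12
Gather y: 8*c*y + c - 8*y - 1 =c + y*(8*c - 8) - 1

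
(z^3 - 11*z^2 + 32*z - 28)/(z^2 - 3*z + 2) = (z^2 - 9*z + 14)/(z - 1)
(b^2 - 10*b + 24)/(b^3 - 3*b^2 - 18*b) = (b - 4)/(b*(b + 3))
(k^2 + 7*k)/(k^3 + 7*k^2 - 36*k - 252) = k/(k^2 - 36)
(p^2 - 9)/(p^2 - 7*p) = (p^2 - 9)/(p*(p - 7))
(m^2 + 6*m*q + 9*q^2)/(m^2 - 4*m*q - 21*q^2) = (-m - 3*q)/(-m + 7*q)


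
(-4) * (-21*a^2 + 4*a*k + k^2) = 84*a^2 - 16*a*k - 4*k^2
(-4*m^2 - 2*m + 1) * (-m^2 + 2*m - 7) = 4*m^4 - 6*m^3 + 23*m^2 + 16*m - 7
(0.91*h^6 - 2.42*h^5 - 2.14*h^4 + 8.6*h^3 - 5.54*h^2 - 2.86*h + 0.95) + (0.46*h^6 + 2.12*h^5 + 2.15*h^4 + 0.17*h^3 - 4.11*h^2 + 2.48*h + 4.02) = 1.37*h^6 - 0.3*h^5 + 0.00999999999999979*h^4 + 8.77*h^3 - 9.65*h^2 - 0.38*h + 4.97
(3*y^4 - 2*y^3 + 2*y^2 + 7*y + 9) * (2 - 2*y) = -6*y^5 + 10*y^4 - 8*y^3 - 10*y^2 - 4*y + 18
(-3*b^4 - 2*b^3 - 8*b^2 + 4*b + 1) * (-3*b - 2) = 9*b^5 + 12*b^4 + 28*b^3 + 4*b^2 - 11*b - 2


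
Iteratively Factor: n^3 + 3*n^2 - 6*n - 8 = (n + 1)*(n^2 + 2*n - 8) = (n + 1)*(n + 4)*(n - 2)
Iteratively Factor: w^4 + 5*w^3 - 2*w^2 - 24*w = (w)*(w^3 + 5*w^2 - 2*w - 24) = w*(w + 4)*(w^2 + w - 6) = w*(w + 3)*(w + 4)*(w - 2)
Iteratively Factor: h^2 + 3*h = (h + 3)*(h)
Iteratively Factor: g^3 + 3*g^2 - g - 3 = (g + 3)*(g^2 - 1) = (g + 1)*(g + 3)*(g - 1)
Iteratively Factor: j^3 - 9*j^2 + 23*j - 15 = (j - 3)*(j^2 - 6*j + 5) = (j - 5)*(j - 3)*(j - 1)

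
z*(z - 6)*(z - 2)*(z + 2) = z^4 - 6*z^3 - 4*z^2 + 24*z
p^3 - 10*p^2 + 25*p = p*(p - 5)^2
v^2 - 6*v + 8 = (v - 4)*(v - 2)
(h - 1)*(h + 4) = h^2 + 3*h - 4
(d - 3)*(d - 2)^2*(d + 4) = d^4 - 3*d^3 - 12*d^2 + 52*d - 48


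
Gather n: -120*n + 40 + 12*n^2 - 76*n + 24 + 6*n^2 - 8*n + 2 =18*n^2 - 204*n + 66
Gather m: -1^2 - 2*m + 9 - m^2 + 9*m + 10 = -m^2 + 7*m + 18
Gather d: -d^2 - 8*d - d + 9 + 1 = -d^2 - 9*d + 10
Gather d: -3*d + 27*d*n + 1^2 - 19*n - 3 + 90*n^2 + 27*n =d*(27*n - 3) + 90*n^2 + 8*n - 2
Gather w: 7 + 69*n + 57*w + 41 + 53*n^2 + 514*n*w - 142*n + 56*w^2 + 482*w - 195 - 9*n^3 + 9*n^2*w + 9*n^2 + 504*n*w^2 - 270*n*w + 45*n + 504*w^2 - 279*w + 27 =-9*n^3 + 62*n^2 - 28*n + w^2*(504*n + 560) + w*(9*n^2 + 244*n + 260) - 120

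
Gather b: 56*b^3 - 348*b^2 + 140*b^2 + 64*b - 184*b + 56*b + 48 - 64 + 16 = 56*b^3 - 208*b^2 - 64*b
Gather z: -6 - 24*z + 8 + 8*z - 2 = -16*z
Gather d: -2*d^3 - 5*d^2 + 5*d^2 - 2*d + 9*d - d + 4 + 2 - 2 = -2*d^3 + 6*d + 4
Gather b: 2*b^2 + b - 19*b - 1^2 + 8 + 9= 2*b^2 - 18*b + 16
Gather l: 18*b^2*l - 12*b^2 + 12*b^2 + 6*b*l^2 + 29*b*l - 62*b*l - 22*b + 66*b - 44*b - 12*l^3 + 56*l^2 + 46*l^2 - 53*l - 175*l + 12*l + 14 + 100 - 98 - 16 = -12*l^3 + l^2*(6*b + 102) + l*(18*b^2 - 33*b - 216)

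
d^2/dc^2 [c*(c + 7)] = 2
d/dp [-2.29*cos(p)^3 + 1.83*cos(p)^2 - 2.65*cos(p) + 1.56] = (6.87*cos(p)^2 - 3.66*cos(p) + 2.65)*sin(p)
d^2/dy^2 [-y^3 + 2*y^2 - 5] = 4 - 6*y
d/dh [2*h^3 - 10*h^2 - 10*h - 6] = 6*h^2 - 20*h - 10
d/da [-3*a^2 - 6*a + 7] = -6*a - 6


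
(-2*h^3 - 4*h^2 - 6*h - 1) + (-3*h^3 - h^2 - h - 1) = -5*h^3 - 5*h^2 - 7*h - 2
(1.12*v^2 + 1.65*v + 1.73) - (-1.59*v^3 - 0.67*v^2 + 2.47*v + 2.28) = 1.59*v^3 + 1.79*v^2 - 0.82*v - 0.55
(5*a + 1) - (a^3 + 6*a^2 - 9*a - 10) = -a^3 - 6*a^2 + 14*a + 11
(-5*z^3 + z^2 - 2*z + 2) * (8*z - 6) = -40*z^4 + 38*z^3 - 22*z^2 + 28*z - 12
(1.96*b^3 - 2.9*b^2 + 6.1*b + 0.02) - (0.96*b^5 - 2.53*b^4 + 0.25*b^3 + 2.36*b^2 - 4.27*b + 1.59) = -0.96*b^5 + 2.53*b^4 + 1.71*b^3 - 5.26*b^2 + 10.37*b - 1.57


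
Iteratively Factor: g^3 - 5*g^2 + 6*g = (g)*(g^2 - 5*g + 6) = g*(g - 3)*(g - 2)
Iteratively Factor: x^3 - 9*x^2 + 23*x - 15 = (x - 5)*(x^2 - 4*x + 3) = (x - 5)*(x - 3)*(x - 1)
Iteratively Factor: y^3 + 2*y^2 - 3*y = (y + 3)*(y^2 - y) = (y - 1)*(y + 3)*(y)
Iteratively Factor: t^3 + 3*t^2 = (t)*(t^2 + 3*t) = t*(t + 3)*(t)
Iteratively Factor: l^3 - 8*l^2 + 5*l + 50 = (l + 2)*(l^2 - 10*l + 25) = (l - 5)*(l + 2)*(l - 5)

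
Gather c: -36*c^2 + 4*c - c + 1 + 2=-36*c^2 + 3*c + 3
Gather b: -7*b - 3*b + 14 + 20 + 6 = 40 - 10*b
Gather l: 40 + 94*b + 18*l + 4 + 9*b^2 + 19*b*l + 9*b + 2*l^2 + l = 9*b^2 + 103*b + 2*l^2 + l*(19*b + 19) + 44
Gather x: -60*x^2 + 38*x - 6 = -60*x^2 + 38*x - 6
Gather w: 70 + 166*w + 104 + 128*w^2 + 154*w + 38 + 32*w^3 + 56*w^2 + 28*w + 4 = 32*w^3 + 184*w^2 + 348*w + 216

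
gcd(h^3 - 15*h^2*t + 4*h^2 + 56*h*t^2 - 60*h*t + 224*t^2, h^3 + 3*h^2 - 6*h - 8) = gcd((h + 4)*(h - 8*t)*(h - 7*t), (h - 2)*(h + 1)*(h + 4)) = h + 4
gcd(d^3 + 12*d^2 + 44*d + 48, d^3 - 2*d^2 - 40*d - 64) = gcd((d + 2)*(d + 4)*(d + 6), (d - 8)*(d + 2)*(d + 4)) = d^2 + 6*d + 8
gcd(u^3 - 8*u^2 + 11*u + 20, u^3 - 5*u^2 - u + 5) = u^2 - 4*u - 5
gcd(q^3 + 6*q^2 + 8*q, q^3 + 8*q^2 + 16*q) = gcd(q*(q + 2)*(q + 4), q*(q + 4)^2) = q^2 + 4*q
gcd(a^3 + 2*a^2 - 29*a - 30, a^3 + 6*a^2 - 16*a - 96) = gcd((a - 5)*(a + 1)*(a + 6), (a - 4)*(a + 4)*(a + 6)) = a + 6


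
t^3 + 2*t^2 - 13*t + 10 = (t - 2)*(t - 1)*(t + 5)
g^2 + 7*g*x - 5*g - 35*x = (g - 5)*(g + 7*x)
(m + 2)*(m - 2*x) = m^2 - 2*m*x + 2*m - 4*x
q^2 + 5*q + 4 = (q + 1)*(q + 4)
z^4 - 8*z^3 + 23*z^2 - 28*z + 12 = (z - 3)*(z - 2)^2*(z - 1)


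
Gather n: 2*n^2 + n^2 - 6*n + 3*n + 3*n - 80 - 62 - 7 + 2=3*n^2 - 147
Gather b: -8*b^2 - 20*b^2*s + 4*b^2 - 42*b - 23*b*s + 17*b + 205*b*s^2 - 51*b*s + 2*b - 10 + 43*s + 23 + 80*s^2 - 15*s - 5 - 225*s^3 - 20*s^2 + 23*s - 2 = b^2*(-20*s - 4) + b*(205*s^2 - 74*s - 23) - 225*s^3 + 60*s^2 + 51*s + 6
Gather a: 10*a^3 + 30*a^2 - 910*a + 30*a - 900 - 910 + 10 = 10*a^3 + 30*a^2 - 880*a - 1800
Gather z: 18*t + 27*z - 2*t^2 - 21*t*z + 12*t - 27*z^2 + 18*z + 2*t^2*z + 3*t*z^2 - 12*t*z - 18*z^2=-2*t^2 + 30*t + z^2*(3*t - 45) + z*(2*t^2 - 33*t + 45)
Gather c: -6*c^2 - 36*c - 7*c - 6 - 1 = -6*c^2 - 43*c - 7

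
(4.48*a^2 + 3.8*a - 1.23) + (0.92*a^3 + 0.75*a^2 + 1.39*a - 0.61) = 0.92*a^3 + 5.23*a^2 + 5.19*a - 1.84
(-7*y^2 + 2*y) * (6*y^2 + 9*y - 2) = -42*y^4 - 51*y^3 + 32*y^2 - 4*y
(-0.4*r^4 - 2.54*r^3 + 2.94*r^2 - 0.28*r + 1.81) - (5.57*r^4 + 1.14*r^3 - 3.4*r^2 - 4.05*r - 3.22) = -5.97*r^4 - 3.68*r^3 + 6.34*r^2 + 3.77*r + 5.03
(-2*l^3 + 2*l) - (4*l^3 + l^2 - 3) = -6*l^3 - l^2 + 2*l + 3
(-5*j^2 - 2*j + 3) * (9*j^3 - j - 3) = -45*j^5 - 18*j^4 + 32*j^3 + 17*j^2 + 3*j - 9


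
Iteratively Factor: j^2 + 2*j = (j + 2)*(j)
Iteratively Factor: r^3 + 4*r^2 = (r)*(r^2 + 4*r) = r^2*(r + 4)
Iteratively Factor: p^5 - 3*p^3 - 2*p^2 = (p + 1)*(p^4 - p^3 - 2*p^2) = p*(p + 1)*(p^3 - p^2 - 2*p) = p^2*(p + 1)*(p^2 - p - 2) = p^2*(p - 2)*(p + 1)*(p + 1)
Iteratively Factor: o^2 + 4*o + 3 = (o + 3)*(o + 1)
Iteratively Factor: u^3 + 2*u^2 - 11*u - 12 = (u - 3)*(u^2 + 5*u + 4) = (u - 3)*(u + 4)*(u + 1)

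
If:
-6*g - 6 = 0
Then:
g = -1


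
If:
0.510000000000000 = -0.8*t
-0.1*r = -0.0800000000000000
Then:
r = 0.80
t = -0.64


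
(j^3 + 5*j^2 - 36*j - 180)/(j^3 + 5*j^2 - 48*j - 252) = (j^2 - j - 30)/(j^2 - j - 42)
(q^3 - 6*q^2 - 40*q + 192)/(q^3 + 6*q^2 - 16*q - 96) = (q - 8)/(q + 4)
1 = 1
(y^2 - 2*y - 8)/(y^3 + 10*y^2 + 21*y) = (y^2 - 2*y - 8)/(y*(y^2 + 10*y + 21))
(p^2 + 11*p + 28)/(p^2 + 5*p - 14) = (p + 4)/(p - 2)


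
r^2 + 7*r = r*(r + 7)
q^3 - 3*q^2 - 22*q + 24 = (q - 6)*(q - 1)*(q + 4)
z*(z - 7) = z^2 - 7*z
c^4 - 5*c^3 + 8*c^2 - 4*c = c*(c - 2)^2*(c - 1)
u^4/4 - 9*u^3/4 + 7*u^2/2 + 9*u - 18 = (u/4 + 1/2)*(u - 6)*(u - 3)*(u - 2)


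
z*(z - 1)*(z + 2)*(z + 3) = z^4 + 4*z^3 + z^2 - 6*z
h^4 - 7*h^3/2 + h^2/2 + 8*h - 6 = (h - 2)^2*(h - 1)*(h + 3/2)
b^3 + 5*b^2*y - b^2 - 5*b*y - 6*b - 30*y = (b - 3)*(b + 2)*(b + 5*y)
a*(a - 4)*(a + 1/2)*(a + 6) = a^4 + 5*a^3/2 - 23*a^2 - 12*a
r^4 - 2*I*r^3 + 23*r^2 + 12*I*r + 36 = (r - 6*I)*(r - I)*(r + 2*I)*(r + 3*I)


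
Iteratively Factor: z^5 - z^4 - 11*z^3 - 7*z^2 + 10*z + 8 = (z + 2)*(z^4 - 3*z^3 - 5*z^2 + 3*z + 4) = (z - 1)*(z + 2)*(z^3 - 2*z^2 - 7*z - 4) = (z - 1)*(z + 1)*(z + 2)*(z^2 - 3*z - 4) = (z - 1)*(z + 1)^2*(z + 2)*(z - 4)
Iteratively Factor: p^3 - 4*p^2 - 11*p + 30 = (p - 2)*(p^2 - 2*p - 15) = (p - 5)*(p - 2)*(p + 3)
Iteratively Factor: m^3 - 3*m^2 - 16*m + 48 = (m - 3)*(m^2 - 16) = (m - 4)*(m - 3)*(m + 4)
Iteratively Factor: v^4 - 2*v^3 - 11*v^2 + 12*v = (v - 1)*(v^3 - v^2 - 12*v) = (v - 1)*(v + 3)*(v^2 - 4*v) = (v - 4)*(v - 1)*(v + 3)*(v)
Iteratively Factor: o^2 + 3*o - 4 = (o - 1)*(o + 4)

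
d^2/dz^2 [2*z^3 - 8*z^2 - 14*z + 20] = 12*z - 16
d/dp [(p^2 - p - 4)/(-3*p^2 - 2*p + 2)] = 5*(-p^2 - 4*p - 2)/(9*p^4 + 12*p^3 - 8*p^2 - 8*p + 4)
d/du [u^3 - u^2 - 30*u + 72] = 3*u^2 - 2*u - 30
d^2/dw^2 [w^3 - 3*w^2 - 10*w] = 6*w - 6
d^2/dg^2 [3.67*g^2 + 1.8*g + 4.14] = 7.34000000000000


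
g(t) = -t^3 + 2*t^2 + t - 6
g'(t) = -3*t^2 + 4*t + 1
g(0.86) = -4.30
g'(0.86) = 2.22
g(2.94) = -11.18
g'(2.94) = -13.17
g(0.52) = -5.08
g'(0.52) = 2.27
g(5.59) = -112.59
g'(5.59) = -70.38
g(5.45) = -103.02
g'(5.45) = -66.31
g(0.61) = -4.87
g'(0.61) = 2.32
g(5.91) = -136.66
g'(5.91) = -80.14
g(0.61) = -4.87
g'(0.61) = 2.32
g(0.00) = -6.00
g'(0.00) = 1.00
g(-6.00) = 276.00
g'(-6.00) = -131.00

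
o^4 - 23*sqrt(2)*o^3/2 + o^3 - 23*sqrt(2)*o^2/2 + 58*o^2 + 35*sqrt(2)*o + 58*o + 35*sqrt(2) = (o + 1)*(o - 7*sqrt(2))*(o - 5*sqrt(2))*(o + sqrt(2)/2)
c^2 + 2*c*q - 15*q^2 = (c - 3*q)*(c + 5*q)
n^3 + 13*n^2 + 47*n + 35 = (n + 1)*(n + 5)*(n + 7)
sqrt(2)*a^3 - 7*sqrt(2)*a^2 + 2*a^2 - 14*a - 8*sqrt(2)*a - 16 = (a - 8)*(a + sqrt(2))*(sqrt(2)*a + sqrt(2))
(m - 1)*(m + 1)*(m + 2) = m^3 + 2*m^2 - m - 2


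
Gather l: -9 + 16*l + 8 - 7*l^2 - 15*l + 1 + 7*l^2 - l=0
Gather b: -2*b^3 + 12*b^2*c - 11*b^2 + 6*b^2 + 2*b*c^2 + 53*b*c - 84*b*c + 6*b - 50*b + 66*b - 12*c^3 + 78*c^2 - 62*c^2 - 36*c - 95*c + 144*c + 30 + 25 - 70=-2*b^3 + b^2*(12*c - 5) + b*(2*c^2 - 31*c + 22) - 12*c^3 + 16*c^2 + 13*c - 15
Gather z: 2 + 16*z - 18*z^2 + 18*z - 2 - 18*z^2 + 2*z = -36*z^2 + 36*z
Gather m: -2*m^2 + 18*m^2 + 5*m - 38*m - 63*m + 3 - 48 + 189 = 16*m^2 - 96*m + 144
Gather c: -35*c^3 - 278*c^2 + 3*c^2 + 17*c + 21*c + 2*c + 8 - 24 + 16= -35*c^3 - 275*c^2 + 40*c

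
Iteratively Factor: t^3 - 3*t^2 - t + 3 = (t + 1)*(t^2 - 4*t + 3) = (t - 3)*(t + 1)*(t - 1)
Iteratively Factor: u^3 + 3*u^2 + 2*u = (u + 1)*(u^2 + 2*u) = u*(u + 1)*(u + 2)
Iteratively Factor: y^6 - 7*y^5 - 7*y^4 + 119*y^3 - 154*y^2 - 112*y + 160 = (y - 2)*(y^5 - 5*y^4 - 17*y^3 + 85*y^2 + 16*y - 80) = (y - 2)*(y + 4)*(y^4 - 9*y^3 + 19*y^2 + 9*y - 20) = (y - 2)*(y - 1)*(y + 4)*(y^3 - 8*y^2 + 11*y + 20) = (y - 2)*(y - 1)*(y + 1)*(y + 4)*(y^2 - 9*y + 20) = (y - 4)*(y - 2)*(y - 1)*(y + 1)*(y + 4)*(y - 5)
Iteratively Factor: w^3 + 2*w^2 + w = (w)*(w^2 + 2*w + 1) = w*(w + 1)*(w + 1)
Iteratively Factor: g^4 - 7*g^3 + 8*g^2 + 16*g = (g)*(g^3 - 7*g^2 + 8*g + 16) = g*(g - 4)*(g^2 - 3*g - 4) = g*(g - 4)*(g + 1)*(g - 4)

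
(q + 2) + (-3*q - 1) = 1 - 2*q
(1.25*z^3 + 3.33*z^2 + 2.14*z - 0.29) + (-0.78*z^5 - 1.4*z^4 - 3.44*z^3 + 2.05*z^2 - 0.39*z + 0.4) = -0.78*z^5 - 1.4*z^4 - 2.19*z^3 + 5.38*z^2 + 1.75*z + 0.11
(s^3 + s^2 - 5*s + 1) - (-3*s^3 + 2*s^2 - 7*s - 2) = 4*s^3 - s^2 + 2*s + 3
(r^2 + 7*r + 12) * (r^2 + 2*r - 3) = r^4 + 9*r^3 + 23*r^2 + 3*r - 36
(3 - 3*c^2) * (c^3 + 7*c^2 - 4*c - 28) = -3*c^5 - 21*c^4 + 15*c^3 + 105*c^2 - 12*c - 84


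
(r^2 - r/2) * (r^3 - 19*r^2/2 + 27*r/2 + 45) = r^5 - 10*r^4 + 73*r^3/4 + 153*r^2/4 - 45*r/2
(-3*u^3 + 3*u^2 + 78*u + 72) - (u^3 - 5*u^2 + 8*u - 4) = -4*u^3 + 8*u^2 + 70*u + 76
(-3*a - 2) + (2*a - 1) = -a - 3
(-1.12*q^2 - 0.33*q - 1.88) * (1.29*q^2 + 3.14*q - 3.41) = -1.4448*q^4 - 3.9425*q^3 + 0.357800000000001*q^2 - 4.7779*q + 6.4108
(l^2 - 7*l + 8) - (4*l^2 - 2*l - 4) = -3*l^2 - 5*l + 12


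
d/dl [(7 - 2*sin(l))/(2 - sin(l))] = 3*cos(l)/(sin(l) - 2)^2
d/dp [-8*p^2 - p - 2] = -16*p - 1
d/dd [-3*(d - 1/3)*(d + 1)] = -6*d - 2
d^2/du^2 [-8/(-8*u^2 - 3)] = 384*(8*u^2 - 1)/(8*u^2 + 3)^3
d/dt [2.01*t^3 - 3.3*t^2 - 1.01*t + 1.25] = 6.03*t^2 - 6.6*t - 1.01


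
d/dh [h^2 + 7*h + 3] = 2*h + 7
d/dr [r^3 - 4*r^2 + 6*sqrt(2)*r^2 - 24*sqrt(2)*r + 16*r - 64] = 3*r^2 - 8*r + 12*sqrt(2)*r - 24*sqrt(2) + 16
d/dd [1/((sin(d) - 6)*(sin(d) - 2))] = 2*(4 - sin(d))*cos(d)/((sin(d) - 6)^2*(sin(d) - 2)^2)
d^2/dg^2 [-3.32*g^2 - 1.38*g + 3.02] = -6.64000000000000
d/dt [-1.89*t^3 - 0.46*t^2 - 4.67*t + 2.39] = -5.67*t^2 - 0.92*t - 4.67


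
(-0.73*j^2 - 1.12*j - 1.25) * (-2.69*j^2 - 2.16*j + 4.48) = 1.9637*j^4 + 4.5896*j^3 + 2.5113*j^2 - 2.3176*j - 5.6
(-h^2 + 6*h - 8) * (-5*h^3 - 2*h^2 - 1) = 5*h^5 - 28*h^4 + 28*h^3 + 17*h^2 - 6*h + 8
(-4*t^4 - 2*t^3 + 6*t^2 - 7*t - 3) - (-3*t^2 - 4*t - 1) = -4*t^4 - 2*t^3 + 9*t^2 - 3*t - 2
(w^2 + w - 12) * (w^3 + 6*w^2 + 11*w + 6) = w^5 + 7*w^4 + 5*w^3 - 55*w^2 - 126*w - 72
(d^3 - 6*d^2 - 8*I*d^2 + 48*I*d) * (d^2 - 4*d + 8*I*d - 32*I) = d^5 - 10*d^4 + 88*d^3 - 640*d^2 + 1536*d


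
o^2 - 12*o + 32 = (o - 8)*(o - 4)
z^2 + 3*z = z*(z + 3)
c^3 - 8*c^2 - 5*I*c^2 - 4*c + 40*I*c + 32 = (c - 8)*(c - 4*I)*(c - I)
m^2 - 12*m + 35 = (m - 7)*(m - 5)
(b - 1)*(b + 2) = b^2 + b - 2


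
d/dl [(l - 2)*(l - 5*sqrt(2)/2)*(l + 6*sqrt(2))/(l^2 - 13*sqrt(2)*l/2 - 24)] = (2*l^4 - 26*sqrt(2)*l^3 - 175*l^2 + 40*sqrt(2)*l^2 - 336*sqrt(2)*l - 48*l + 1440 + 1116*sqrt(2))/(2*l^4 - 26*sqrt(2)*l^3 + 73*l^2 + 624*sqrt(2)*l + 1152)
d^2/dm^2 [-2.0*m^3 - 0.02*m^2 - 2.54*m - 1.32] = -12.0*m - 0.04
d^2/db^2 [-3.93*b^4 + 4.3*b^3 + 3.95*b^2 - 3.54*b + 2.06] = -47.16*b^2 + 25.8*b + 7.9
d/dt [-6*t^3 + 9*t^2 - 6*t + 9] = -18*t^2 + 18*t - 6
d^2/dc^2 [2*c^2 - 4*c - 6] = 4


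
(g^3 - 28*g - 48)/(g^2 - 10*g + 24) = (g^2 + 6*g + 8)/(g - 4)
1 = 1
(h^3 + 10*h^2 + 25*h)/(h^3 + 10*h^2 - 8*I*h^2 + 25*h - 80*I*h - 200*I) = h/(h - 8*I)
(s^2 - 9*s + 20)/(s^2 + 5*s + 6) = (s^2 - 9*s + 20)/(s^2 + 5*s + 6)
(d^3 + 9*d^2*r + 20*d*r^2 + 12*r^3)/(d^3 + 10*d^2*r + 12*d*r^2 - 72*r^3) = (-d^2 - 3*d*r - 2*r^2)/(-d^2 - 4*d*r + 12*r^2)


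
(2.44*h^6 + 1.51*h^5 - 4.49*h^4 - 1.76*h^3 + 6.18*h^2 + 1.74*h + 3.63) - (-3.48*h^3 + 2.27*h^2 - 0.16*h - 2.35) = 2.44*h^6 + 1.51*h^5 - 4.49*h^4 + 1.72*h^3 + 3.91*h^2 + 1.9*h + 5.98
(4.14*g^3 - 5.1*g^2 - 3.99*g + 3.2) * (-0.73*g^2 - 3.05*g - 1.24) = -3.0222*g^5 - 8.904*g^4 + 13.3341*g^3 + 16.1575*g^2 - 4.8124*g - 3.968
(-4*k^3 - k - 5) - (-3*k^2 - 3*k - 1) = -4*k^3 + 3*k^2 + 2*k - 4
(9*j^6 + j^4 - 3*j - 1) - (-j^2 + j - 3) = 9*j^6 + j^4 + j^2 - 4*j + 2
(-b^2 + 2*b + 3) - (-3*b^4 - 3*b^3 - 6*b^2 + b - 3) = 3*b^4 + 3*b^3 + 5*b^2 + b + 6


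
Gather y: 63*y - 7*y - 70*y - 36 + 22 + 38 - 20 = 4 - 14*y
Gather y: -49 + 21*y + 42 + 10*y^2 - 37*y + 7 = 10*y^2 - 16*y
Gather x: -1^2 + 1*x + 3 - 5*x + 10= 12 - 4*x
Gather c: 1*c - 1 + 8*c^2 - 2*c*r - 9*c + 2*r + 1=8*c^2 + c*(-2*r - 8) + 2*r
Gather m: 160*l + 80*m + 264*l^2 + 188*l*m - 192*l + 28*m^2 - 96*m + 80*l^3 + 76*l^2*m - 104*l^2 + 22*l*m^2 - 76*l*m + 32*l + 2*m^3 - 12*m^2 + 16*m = 80*l^3 + 160*l^2 + 2*m^3 + m^2*(22*l + 16) + m*(76*l^2 + 112*l)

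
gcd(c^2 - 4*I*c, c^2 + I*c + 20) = c - 4*I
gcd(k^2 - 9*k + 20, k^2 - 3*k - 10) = k - 5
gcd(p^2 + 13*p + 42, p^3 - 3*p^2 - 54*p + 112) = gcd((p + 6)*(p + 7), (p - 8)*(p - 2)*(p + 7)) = p + 7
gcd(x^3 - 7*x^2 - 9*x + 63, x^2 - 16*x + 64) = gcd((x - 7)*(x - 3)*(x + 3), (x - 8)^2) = 1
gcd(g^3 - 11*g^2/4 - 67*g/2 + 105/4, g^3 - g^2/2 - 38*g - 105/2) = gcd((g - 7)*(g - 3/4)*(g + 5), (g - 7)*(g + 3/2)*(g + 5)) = g^2 - 2*g - 35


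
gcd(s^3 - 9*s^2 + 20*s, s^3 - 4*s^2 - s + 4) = s - 4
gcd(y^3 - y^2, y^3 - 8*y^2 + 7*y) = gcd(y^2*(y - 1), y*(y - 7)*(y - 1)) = y^2 - y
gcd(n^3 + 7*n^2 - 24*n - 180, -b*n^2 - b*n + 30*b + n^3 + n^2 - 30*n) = n^2 + n - 30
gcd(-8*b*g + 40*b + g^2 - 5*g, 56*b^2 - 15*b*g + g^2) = 8*b - g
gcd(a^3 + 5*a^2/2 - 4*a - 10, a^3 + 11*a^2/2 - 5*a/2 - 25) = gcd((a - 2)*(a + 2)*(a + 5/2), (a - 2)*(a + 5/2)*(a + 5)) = a^2 + a/2 - 5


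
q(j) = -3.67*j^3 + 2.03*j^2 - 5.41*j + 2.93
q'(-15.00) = -2543.56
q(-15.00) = 12927.08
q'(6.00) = -377.41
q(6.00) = -749.17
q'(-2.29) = -72.44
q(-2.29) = 70.04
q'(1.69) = -29.99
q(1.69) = -18.13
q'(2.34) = -56.20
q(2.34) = -45.64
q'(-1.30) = -29.29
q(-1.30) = 21.46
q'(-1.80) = -48.39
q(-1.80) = 40.65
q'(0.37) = -5.42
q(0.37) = 1.02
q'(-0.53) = -10.65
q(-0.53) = 6.91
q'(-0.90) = -17.98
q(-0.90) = 12.12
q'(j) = -11.01*j^2 + 4.06*j - 5.41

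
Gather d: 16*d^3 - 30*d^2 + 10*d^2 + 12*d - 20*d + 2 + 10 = 16*d^3 - 20*d^2 - 8*d + 12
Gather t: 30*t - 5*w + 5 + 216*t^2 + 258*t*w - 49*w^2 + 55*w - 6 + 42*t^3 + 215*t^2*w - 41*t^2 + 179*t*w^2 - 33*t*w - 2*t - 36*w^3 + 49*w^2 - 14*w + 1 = 42*t^3 + t^2*(215*w + 175) + t*(179*w^2 + 225*w + 28) - 36*w^3 + 36*w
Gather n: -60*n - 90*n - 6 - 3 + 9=-150*n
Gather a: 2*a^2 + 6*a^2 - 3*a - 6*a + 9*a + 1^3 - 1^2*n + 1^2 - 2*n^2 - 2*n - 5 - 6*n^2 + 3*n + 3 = 8*a^2 - 8*n^2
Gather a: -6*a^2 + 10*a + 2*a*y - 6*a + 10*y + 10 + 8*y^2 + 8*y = -6*a^2 + a*(2*y + 4) + 8*y^2 + 18*y + 10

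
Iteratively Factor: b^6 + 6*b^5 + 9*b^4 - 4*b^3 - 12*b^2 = (b + 2)*(b^5 + 4*b^4 + b^3 - 6*b^2) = b*(b + 2)*(b^4 + 4*b^3 + b^2 - 6*b) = b*(b - 1)*(b + 2)*(b^3 + 5*b^2 + 6*b) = b*(b - 1)*(b + 2)^2*(b^2 + 3*b) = b^2*(b - 1)*(b + 2)^2*(b + 3)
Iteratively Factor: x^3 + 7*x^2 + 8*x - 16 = (x - 1)*(x^2 + 8*x + 16) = (x - 1)*(x + 4)*(x + 4)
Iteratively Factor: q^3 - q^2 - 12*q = (q + 3)*(q^2 - 4*q) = (q - 4)*(q + 3)*(q)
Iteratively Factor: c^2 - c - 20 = (c - 5)*(c + 4)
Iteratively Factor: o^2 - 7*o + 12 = (o - 4)*(o - 3)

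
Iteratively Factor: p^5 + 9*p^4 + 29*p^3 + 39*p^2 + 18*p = (p + 1)*(p^4 + 8*p^3 + 21*p^2 + 18*p) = (p + 1)*(p + 3)*(p^3 + 5*p^2 + 6*p) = (p + 1)*(p + 2)*(p + 3)*(p^2 + 3*p) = (p + 1)*(p + 2)*(p + 3)^2*(p)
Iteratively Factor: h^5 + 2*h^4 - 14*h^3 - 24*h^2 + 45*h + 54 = (h + 3)*(h^4 - h^3 - 11*h^2 + 9*h + 18) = (h + 1)*(h + 3)*(h^3 - 2*h^2 - 9*h + 18) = (h - 3)*(h + 1)*(h + 3)*(h^2 + h - 6) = (h - 3)*(h - 2)*(h + 1)*(h + 3)*(h + 3)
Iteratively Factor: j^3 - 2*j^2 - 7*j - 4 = (j + 1)*(j^2 - 3*j - 4) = (j - 4)*(j + 1)*(j + 1)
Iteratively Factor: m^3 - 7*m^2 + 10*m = (m)*(m^2 - 7*m + 10) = m*(m - 5)*(m - 2)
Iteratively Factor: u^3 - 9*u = (u)*(u^2 - 9) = u*(u - 3)*(u + 3)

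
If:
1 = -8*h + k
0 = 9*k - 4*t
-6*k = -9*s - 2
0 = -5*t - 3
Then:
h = -19/120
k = -4/15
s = -2/5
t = -3/5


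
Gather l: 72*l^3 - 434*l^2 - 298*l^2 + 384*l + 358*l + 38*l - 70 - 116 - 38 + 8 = 72*l^3 - 732*l^2 + 780*l - 216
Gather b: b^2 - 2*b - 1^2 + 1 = b^2 - 2*b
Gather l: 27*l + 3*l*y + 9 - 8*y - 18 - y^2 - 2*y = l*(3*y + 27) - y^2 - 10*y - 9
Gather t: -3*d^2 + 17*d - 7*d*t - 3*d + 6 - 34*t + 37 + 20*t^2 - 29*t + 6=-3*d^2 + 14*d + 20*t^2 + t*(-7*d - 63) + 49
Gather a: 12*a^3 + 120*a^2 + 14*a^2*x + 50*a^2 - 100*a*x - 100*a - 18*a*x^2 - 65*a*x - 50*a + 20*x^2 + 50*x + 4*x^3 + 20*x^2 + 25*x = 12*a^3 + a^2*(14*x + 170) + a*(-18*x^2 - 165*x - 150) + 4*x^3 + 40*x^2 + 75*x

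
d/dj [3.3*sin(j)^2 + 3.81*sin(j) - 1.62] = (6.6*sin(j) + 3.81)*cos(j)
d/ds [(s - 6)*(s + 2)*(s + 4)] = 3*s^2 - 28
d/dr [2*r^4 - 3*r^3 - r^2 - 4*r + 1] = 8*r^3 - 9*r^2 - 2*r - 4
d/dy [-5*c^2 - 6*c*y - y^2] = -6*c - 2*y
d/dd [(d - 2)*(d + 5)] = 2*d + 3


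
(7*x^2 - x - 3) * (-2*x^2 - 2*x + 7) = -14*x^4 - 12*x^3 + 57*x^2 - x - 21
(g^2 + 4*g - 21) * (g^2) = g^4 + 4*g^3 - 21*g^2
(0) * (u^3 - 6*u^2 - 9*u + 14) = 0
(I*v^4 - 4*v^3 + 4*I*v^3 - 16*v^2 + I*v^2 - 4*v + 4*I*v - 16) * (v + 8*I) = I*v^5 - 12*v^4 + 4*I*v^4 - 48*v^3 - 31*I*v^3 - 12*v^2 - 124*I*v^2 - 48*v - 32*I*v - 128*I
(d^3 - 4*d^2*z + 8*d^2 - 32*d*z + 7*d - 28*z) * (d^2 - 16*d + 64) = d^5 - 4*d^4*z - 8*d^4 + 32*d^3*z - 57*d^3 + 228*d^2*z + 400*d^2 - 1600*d*z + 448*d - 1792*z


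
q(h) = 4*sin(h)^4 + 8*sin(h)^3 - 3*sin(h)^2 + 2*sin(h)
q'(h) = 16*sin(h)^3*cos(h) + 24*sin(h)^2*cos(h) - 6*sin(h)*cos(h) + 2*cos(h)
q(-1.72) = -8.82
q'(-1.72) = -2.37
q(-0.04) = -0.09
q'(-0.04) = 2.28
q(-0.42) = -1.75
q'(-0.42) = 6.71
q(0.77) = 3.58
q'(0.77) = 10.66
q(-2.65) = -2.26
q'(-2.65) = -7.49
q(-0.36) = -1.36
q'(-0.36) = 5.98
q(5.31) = -6.36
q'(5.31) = 8.06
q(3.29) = -0.39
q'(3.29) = -3.32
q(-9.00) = -1.78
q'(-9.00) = -6.77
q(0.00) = 0.00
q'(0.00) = 2.00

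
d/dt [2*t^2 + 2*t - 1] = 4*t + 2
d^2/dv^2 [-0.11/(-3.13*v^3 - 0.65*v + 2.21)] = (-2.0658*v*(3.13*v^3 + 0.65*v - 2.21) + 0.11*(9.39*v^2 + 0.65)*(18.78*v^2 + 1.3))/(3.13*v^3 + 0.65*v - 2.21)^3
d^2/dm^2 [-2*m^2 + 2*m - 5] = -4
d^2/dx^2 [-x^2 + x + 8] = -2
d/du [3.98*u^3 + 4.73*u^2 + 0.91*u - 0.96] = 11.94*u^2 + 9.46*u + 0.91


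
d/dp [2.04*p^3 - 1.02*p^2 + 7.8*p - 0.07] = 6.12*p^2 - 2.04*p + 7.8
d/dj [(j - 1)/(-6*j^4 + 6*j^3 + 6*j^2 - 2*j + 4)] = (-3*j^4 + 3*j^3 + 3*j^2 - j + (j - 1)*(12*j^3 - 9*j^2 - 6*j + 1) + 2)/(2*(-3*j^4 + 3*j^3 + 3*j^2 - j + 2)^2)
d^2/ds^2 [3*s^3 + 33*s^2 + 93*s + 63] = 18*s + 66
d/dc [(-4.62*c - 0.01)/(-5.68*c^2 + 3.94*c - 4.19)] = (-26.2416*c^2 - 0.113600000000002*c + 19.3972)/(32.2624*c^4 - 44.7584*c^3 + 63.122*c^2 - 33.0172*c + 17.5561)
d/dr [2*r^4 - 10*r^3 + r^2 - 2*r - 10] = 8*r^3 - 30*r^2 + 2*r - 2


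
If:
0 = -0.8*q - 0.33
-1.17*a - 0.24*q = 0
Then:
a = 0.08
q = -0.41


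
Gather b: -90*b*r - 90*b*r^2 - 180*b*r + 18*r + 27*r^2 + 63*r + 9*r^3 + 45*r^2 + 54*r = b*(-90*r^2 - 270*r) + 9*r^3 + 72*r^2 + 135*r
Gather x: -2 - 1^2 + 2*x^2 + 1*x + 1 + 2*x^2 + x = 4*x^2 + 2*x - 2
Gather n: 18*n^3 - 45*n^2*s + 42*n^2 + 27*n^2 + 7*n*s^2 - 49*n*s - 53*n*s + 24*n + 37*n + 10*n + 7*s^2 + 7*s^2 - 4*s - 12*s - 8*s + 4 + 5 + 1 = 18*n^3 + n^2*(69 - 45*s) + n*(7*s^2 - 102*s + 71) + 14*s^2 - 24*s + 10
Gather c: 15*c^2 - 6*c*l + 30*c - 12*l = 15*c^2 + c*(30 - 6*l) - 12*l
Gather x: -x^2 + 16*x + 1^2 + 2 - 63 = -x^2 + 16*x - 60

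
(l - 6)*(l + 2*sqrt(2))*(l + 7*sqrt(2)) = l^3 - 6*l^2 + 9*sqrt(2)*l^2 - 54*sqrt(2)*l + 28*l - 168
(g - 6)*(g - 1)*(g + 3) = g^3 - 4*g^2 - 15*g + 18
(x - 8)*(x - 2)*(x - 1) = x^3 - 11*x^2 + 26*x - 16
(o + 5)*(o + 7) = o^2 + 12*o + 35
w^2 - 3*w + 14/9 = (w - 7/3)*(w - 2/3)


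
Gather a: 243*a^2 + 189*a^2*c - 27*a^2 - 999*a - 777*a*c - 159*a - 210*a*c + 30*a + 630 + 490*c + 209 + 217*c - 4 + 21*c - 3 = a^2*(189*c + 216) + a*(-987*c - 1128) + 728*c + 832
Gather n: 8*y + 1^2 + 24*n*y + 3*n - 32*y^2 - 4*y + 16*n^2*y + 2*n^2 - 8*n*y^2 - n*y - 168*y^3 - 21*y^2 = n^2*(16*y + 2) + n*(-8*y^2 + 23*y + 3) - 168*y^3 - 53*y^2 + 4*y + 1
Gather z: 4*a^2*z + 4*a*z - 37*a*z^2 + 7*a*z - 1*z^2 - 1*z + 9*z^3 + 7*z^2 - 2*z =9*z^3 + z^2*(6 - 37*a) + z*(4*a^2 + 11*a - 3)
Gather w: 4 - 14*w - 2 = 2 - 14*w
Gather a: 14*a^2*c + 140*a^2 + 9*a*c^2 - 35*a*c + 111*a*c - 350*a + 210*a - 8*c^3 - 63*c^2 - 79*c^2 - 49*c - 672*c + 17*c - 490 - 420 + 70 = a^2*(14*c + 140) + a*(9*c^2 + 76*c - 140) - 8*c^3 - 142*c^2 - 704*c - 840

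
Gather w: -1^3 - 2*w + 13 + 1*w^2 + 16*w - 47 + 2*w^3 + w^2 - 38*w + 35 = 2*w^3 + 2*w^2 - 24*w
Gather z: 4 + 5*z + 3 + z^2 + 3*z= z^2 + 8*z + 7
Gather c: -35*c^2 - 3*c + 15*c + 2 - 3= -35*c^2 + 12*c - 1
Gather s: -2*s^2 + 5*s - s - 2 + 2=-2*s^2 + 4*s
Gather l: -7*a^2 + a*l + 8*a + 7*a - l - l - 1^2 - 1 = -7*a^2 + 15*a + l*(a - 2) - 2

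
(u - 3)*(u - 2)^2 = u^3 - 7*u^2 + 16*u - 12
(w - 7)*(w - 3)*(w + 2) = w^3 - 8*w^2 + w + 42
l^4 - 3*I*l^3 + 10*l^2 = l^2*(l - 5*I)*(l + 2*I)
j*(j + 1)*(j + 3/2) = j^3 + 5*j^2/2 + 3*j/2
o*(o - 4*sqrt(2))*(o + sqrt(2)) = o^3 - 3*sqrt(2)*o^2 - 8*o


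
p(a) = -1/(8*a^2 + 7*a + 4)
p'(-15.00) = 0.00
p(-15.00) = 0.00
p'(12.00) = 0.00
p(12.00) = 0.00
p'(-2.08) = -0.05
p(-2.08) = -0.04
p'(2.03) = 0.02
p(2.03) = -0.02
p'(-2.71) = -0.02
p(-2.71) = -0.02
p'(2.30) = 0.01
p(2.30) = -0.02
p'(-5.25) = -0.00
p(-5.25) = -0.01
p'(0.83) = 0.09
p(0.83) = -0.07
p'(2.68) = 0.01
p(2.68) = -0.01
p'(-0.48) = -0.11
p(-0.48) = -0.40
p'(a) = -(-16*a - 7)/(8*a^2 + 7*a + 4)^2 = (16*a + 7)/(8*a^2 + 7*a + 4)^2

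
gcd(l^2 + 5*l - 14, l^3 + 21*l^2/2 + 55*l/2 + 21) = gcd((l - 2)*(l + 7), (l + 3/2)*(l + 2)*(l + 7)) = l + 7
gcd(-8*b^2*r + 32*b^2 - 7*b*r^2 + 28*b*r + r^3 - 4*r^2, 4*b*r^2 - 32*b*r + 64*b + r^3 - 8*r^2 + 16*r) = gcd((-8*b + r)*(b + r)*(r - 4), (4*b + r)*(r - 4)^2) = r - 4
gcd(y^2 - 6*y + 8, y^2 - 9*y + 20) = y - 4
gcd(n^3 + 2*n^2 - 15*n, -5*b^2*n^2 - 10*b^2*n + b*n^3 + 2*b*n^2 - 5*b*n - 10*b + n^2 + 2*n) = 1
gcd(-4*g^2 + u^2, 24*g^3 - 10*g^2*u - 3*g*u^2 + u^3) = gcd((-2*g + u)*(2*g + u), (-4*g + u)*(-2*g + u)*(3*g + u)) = -2*g + u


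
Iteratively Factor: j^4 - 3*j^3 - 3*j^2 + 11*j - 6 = (j - 1)*(j^3 - 2*j^2 - 5*j + 6) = (j - 3)*(j - 1)*(j^2 + j - 2) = (j - 3)*(j - 1)^2*(j + 2)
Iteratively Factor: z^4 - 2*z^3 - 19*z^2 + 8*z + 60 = (z + 3)*(z^3 - 5*z^2 - 4*z + 20) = (z - 2)*(z + 3)*(z^2 - 3*z - 10) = (z - 5)*(z - 2)*(z + 3)*(z + 2)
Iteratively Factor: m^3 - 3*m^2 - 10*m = (m - 5)*(m^2 + 2*m) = (m - 5)*(m + 2)*(m)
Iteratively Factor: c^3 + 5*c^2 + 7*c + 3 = (c + 3)*(c^2 + 2*c + 1) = (c + 1)*(c + 3)*(c + 1)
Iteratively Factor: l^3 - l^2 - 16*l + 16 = (l + 4)*(l^2 - 5*l + 4) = (l - 1)*(l + 4)*(l - 4)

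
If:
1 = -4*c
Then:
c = -1/4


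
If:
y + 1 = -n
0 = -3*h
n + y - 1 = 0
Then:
No Solution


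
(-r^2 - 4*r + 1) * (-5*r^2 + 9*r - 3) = 5*r^4 + 11*r^3 - 38*r^2 + 21*r - 3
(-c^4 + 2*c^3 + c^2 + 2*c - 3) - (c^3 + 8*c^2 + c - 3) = -c^4 + c^3 - 7*c^2 + c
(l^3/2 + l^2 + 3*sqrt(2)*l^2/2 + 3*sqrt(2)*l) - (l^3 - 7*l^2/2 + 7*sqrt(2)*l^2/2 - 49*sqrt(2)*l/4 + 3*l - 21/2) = -l^3/2 - 2*sqrt(2)*l^2 + 9*l^2/2 - 3*l + 61*sqrt(2)*l/4 + 21/2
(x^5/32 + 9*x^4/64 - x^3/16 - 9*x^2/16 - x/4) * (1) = x^5/32 + 9*x^4/64 - x^3/16 - 9*x^2/16 - x/4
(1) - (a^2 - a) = -a^2 + a + 1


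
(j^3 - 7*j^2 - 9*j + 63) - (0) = j^3 - 7*j^2 - 9*j + 63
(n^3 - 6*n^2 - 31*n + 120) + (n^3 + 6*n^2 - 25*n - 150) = 2*n^3 - 56*n - 30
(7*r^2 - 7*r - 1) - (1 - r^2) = 8*r^2 - 7*r - 2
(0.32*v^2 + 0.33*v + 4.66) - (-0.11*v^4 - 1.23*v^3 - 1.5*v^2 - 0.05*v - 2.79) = 0.11*v^4 + 1.23*v^3 + 1.82*v^2 + 0.38*v + 7.45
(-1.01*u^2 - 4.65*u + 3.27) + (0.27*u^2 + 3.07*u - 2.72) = -0.74*u^2 - 1.58*u + 0.55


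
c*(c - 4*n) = c^2 - 4*c*n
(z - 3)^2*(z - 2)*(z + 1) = z^4 - 7*z^3 + 13*z^2 + 3*z - 18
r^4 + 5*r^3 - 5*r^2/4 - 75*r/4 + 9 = (r - 3/2)*(r - 1/2)*(r + 3)*(r + 4)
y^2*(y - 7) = y^3 - 7*y^2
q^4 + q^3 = q^3*(q + 1)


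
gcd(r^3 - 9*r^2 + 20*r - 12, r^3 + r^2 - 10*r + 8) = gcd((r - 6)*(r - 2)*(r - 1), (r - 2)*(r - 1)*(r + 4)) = r^2 - 3*r + 2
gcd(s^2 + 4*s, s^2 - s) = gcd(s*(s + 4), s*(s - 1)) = s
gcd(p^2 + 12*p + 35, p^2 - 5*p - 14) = 1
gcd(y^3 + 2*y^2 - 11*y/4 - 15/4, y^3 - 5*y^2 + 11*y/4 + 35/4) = y + 1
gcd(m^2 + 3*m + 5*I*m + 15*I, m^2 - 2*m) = 1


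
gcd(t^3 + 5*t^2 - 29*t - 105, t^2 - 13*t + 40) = t - 5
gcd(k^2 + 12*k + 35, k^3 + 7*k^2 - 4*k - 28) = k + 7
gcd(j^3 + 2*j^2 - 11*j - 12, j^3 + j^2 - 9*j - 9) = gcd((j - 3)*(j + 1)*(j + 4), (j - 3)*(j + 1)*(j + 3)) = j^2 - 2*j - 3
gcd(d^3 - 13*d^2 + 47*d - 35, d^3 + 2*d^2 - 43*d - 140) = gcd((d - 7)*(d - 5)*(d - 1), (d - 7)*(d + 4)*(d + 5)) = d - 7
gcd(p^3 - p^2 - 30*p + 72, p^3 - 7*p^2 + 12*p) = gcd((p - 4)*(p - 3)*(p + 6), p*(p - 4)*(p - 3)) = p^2 - 7*p + 12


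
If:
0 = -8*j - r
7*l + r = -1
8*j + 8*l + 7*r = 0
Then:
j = -1/34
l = -3/17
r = 4/17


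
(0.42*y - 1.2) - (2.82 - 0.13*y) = 0.55*y - 4.02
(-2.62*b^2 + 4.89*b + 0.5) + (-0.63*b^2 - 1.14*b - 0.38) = -3.25*b^2 + 3.75*b + 0.12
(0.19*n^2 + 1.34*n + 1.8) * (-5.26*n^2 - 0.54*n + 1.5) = -0.9994*n^4 - 7.151*n^3 - 9.9066*n^2 + 1.038*n + 2.7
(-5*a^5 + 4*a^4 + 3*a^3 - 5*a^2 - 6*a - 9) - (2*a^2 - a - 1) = -5*a^5 + 4*a^4 + 3*a^3 - 7*a^2 - 5*a - 8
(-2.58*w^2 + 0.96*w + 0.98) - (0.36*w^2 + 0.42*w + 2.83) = -2.94*w^2 + 0.54*w - 1.85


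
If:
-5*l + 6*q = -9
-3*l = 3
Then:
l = -1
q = -7/3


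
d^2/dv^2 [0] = 0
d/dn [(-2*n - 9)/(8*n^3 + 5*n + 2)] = (-16*n^3 - 10*n + (2*n + 9)*(24*n^2 + 5) - 4)/(8*n^3 + 5*n + 2)^2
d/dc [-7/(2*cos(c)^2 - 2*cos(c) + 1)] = 14*(sin(c) - sin(2*c))/(2*cos(c) - cos(2*c) - 2)^2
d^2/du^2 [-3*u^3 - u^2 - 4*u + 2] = -18*u - 2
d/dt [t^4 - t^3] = t^2*(4*t - 3)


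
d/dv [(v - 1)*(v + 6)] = 2*v + 5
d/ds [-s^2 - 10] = -2*s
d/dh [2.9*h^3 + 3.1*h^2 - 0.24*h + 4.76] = 8.7*h^2 + 6.2*h - 0.24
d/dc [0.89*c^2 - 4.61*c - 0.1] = 1.78*c - 4.61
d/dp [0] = 0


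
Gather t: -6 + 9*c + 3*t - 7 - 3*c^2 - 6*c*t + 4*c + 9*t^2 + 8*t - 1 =-3*c^2 + 13*c + 9*t^2 + t*(11 - 6*c) - 14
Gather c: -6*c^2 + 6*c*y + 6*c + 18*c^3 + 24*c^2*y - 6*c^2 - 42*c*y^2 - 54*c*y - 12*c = 18*c^3 + c^2*(24*y - 12) + c*(-42*y^2 - 48*y - 6)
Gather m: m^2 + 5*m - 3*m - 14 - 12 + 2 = m^2 + 2*m - 24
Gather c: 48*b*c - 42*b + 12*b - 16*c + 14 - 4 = -30*b + c*(48*b - 16) + 10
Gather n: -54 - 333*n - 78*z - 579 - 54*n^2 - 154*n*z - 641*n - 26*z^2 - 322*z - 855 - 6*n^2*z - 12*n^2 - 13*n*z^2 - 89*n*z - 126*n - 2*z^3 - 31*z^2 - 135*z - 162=n^2*(-6*z - 66) + n*(-13*z^2 - 243*z - 1100) - 2*z^3 - 57*z^2 - 535*z - 1650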